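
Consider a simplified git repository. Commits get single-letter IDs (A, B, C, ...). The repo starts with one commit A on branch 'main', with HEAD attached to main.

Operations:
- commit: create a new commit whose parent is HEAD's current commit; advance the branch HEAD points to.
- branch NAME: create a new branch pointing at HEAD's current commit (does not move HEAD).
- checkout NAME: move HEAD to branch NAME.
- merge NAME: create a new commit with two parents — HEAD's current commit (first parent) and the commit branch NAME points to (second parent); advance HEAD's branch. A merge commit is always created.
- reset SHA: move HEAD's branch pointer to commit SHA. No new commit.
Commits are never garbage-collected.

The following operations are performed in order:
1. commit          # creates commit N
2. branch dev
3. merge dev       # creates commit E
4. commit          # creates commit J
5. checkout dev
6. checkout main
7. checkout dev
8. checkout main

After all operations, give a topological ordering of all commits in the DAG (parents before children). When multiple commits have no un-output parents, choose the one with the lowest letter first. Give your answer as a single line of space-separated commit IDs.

After op 1 (commit): HEAD=main@N [main=N]
After op 2 (branch): HEAD=main@N [dev=N main=N]
After op 3 (merge): HEAD=main@E [dev=N main=E]
After op 4 (commit): HEAD=main@J [dev=N main=J]
After op 5 (checkout): HEAD=dev@N [dev=N main=J]
After op 6 (checkout): HEAD=main@J [dev=N main=J]
After op 7 (checkout): HEAD=dev@N [dev=N main=J]
After op 8 (checkout): HEAD=main@J [dev=N main=J]
commit A: parents=[]
commit E: parents=['N', 'N']
commit J: parents=['E']
commit N: parents=['A']

Answer: A N E J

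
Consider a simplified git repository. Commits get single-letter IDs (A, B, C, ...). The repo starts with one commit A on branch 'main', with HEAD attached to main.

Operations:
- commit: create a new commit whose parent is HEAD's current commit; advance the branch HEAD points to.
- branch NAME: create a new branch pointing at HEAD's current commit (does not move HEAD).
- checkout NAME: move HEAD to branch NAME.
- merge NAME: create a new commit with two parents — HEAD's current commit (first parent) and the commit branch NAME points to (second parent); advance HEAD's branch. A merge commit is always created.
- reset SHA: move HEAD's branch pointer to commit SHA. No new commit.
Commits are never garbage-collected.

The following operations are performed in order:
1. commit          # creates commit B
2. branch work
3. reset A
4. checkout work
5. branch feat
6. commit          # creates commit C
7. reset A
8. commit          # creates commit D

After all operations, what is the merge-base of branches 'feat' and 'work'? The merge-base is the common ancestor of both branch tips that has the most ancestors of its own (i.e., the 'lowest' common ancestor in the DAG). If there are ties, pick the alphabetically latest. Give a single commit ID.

After op 1 (commit): HEAD=main@B [main=B]
After op 2 (branch): HEAD=main@B [main=B work=B]
After op 3 (reset): HEAD=main@A [main=A work=B]
After op 4 (checkout): HEAD=work@B [main=A work=B]
After op 5 (branch): HEAD=work@B [feat=B main=A work=B]
After op 6 (commit): HEAD=work@C [feat=B main=A work=C]
After op 7 (reset): HEAD=work@A [feat=B main=A work=A]
After op 8 (commit): HEAD=work@D [feat=B main=A work=D]
ancestors(feat=B): ['A', 'B']
ancestors(work=D): ['A', 'D']
common: ['A']

Answer: A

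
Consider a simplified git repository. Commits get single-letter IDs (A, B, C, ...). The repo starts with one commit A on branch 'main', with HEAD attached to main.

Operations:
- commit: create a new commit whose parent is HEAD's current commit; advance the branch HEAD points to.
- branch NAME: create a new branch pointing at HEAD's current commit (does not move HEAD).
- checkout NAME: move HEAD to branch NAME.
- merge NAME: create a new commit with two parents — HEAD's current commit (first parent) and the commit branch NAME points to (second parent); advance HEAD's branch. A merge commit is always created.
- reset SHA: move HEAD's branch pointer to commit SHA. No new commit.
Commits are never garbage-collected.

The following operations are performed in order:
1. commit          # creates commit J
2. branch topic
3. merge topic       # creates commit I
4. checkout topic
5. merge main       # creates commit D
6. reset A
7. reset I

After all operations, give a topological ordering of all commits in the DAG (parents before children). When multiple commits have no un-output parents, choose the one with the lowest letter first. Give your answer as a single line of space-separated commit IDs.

After op 1 (commit): HEAD=main@J [main=J]
After op 2 (branch): HEAD=main@J [main=J topic=J]
After op 3 (merge): HEAD=main@I [main=I topic=J]
After op 4 (checkout): HEAD=topic@J [main=I topic=J]
After op 5 (merge): HEAD=topic@D [main=I topic=D]
After op 6 (reset): HEAD=topic@A [main=I topic=A]
After op 7 (reset): HEAD=topic@I [main=I topic=I]
commit A: parents=[]
commit D: parents=['J', 'I']
commit I: parents=['J', 'J']
commit J: parents=['A']

Answer: A J I D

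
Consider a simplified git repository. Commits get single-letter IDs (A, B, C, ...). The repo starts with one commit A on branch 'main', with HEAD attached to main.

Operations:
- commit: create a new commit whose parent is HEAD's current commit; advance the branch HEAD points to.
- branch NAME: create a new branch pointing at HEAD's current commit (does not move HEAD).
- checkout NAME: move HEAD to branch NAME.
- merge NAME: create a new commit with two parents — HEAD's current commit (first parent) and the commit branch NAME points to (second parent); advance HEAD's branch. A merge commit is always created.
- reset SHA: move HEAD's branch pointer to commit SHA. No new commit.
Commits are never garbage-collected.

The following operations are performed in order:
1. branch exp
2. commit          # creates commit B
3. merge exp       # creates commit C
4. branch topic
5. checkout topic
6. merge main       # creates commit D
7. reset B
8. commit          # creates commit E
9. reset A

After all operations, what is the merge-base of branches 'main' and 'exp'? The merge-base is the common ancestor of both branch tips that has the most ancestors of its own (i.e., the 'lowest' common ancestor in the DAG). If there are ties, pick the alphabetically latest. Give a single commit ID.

Answer: A

Derivation:
After op 1 (branch): HEAD=main@A [exp=A main=A]
After op 2 (commit): HEAD=main@B [exp=A main=B]
After op 3 (merge): HEAD=main@C [exp=A main=C]
After op 4 (branch): HEAD=main@C [exp=A main=C topic=C]
After op 5 (checkout): HEAD=topic@C [exp=A main=C topic=C]
After op 6 (merge): HEAD=topic@D [exp=A main=C topic=D]
After op 7 (reset): HEAD=topic@B [exp=A main=C topic=B]
After op 8 (commit): HEAD=topic@E [exp=A main=C topic=E]
After op 9 (reset): HEAD=topic@A [exp=A main=C topic=A]
ancestors(main=C): ['A', 'B', 'C']
ancestors(exp=A): ['A']
common: ['A']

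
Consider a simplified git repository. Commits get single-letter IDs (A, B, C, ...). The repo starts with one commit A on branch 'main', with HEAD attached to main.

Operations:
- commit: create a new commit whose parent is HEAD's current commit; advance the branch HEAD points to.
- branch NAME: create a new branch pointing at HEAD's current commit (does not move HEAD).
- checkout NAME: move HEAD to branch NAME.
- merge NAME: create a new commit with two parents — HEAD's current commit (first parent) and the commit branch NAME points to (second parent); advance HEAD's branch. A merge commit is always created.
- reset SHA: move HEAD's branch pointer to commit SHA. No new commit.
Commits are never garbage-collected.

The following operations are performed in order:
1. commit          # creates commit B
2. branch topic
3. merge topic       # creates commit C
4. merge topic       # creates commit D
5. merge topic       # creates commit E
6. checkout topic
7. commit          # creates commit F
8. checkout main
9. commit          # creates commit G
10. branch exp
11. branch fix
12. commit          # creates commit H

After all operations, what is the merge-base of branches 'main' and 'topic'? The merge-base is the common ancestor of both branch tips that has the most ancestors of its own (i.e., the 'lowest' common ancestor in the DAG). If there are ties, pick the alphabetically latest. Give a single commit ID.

Answer: B

Derivation:
After op 1 (commit): HEAD=main@B [main=B]
After op 2 (branch): HEAD=main@B [main=B topic=B]
After op 3 (merge): HEAD=main@C [main=C topic=B]
After op 4 (merge): HEAD=main@D [main=D topic=B]
After op 5 (merge): HEAD=main@E [main=E topic=B]
After op 6 (checkout): HEAD=topic@B [main=E topic=B]
After op 7 (commit): HEAD=topic@F [main=E topic=F]
After op 8 (checkout): HEAD=main@E [main=E topic=F]
After op 9 (commit): HEAD=main@G [main=G topic=F]
After op 10 (branch): HEAD=main@G [exp=G main=G topic=F]
After op 11 (branch): HEAD=main@G [exp=G fix=G main=G topic=F]
After op 12 (commit): HEAD=main@H [exp=G fix=G main=H topic=F]
ancestors(main=H): ['A', 'B', 'C', 'D', 'E', 'G', 'H']
ancestors(topic=F): ['A', 'B', 'F']
common: ['A', 'B']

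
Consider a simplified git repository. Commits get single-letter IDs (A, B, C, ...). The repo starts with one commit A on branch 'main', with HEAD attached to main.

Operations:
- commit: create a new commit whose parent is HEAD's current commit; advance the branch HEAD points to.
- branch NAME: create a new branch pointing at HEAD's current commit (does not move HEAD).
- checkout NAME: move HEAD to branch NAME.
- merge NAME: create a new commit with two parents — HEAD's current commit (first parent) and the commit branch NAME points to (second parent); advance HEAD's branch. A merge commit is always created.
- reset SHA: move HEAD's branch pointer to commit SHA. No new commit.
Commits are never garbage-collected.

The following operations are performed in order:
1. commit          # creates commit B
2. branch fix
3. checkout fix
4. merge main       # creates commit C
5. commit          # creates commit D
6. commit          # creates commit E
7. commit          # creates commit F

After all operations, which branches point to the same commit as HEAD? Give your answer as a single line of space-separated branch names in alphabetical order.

After op 1 (commit): HEAD=main@B [main=B]
After op 2 (branch): HEAD=main@B [fix=B main=B]
After op 3 (checkout): HEAD=fix@B [fix=B main=B]
After op 4 (merge): HEAD=fix@C [fix=C main=B]
After op 5 (commit): HEAD=fix@D [fix=D main=B]
After op 6 (commit): HEAD=fix@E [fix=E main=B]
After op 7 (commit): HEAD=fix@F [fix=F main=B]

Answer: fix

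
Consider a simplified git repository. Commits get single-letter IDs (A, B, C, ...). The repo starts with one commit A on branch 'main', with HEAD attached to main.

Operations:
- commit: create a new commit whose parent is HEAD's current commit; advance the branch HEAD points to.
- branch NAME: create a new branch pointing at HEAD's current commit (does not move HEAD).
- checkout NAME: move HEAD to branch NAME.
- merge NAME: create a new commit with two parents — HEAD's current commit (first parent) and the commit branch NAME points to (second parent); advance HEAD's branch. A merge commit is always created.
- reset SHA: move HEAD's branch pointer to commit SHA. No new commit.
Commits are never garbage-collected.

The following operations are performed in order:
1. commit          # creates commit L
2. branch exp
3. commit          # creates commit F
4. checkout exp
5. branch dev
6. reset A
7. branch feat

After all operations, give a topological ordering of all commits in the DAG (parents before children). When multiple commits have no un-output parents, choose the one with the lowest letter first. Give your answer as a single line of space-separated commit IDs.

After op 1 (commit): HEAD=main@L [main=L]
After op 2 (branch): HEAD=main@L [exp=L main=L]
After op 3 (commit): HEAD=main@F [exp=L main=F]
After op 4 (checkout): HEAD=exp@L [exp=L main=F]
After op 5 (branch): HEAD=exp@L [dev=L exp=L main=F]
After op 6 (reset): HEAD=exp@A [dev=L exp=A main=F]
After op 7 (branch): HEAD=exp@A [dev=L exp=A feat=A main=F]
commit A: parents=[]
commit F: parents=['L']
commit L: parents=['A']

Answer: A L F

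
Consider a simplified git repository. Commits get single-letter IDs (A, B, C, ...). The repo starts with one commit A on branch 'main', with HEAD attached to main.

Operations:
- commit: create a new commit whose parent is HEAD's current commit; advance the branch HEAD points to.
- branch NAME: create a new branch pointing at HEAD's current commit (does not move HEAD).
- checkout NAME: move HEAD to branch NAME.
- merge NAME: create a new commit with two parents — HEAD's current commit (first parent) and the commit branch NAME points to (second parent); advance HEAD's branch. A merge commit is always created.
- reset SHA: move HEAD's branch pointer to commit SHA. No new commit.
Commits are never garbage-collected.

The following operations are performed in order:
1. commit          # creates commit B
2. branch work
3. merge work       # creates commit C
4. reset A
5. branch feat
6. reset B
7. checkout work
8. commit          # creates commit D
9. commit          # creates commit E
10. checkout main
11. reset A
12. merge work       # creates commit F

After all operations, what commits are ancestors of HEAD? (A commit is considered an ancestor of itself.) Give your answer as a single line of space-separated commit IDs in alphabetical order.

After op 1 (commit): HEAD=main@B [main=B]
After op 2 (branch): HEAD=main@B [main=B work=B]
After op 3 (merge): HEAD=main@C [main=C work=B]
After op 4 (reset): HEAD=main@A [main=A work=B]
After op 5 (branch): HEAD=main@A [feat=A main=A work=B]
After op 6 (reset): HEAD=main@B [feat=A main=B work=B]
After op 7 (checkout): HEAD=work@B [feat=A main=B work=B]
After op 8 (commit): HEAD=work@D [feat=A main=B work=D]
After op 9 (commit): HEAD=work@E [feat=A main=B work=E]
After op 10 (checkout): HEAD=main@B [feat=A main=B work=E]
After op 11 (reset): HEAD=main@A [feat=A main=A work=E]
After op 12 (merge): HEAD=main@F [feat=A main=F work=E]

Answer: A B D E F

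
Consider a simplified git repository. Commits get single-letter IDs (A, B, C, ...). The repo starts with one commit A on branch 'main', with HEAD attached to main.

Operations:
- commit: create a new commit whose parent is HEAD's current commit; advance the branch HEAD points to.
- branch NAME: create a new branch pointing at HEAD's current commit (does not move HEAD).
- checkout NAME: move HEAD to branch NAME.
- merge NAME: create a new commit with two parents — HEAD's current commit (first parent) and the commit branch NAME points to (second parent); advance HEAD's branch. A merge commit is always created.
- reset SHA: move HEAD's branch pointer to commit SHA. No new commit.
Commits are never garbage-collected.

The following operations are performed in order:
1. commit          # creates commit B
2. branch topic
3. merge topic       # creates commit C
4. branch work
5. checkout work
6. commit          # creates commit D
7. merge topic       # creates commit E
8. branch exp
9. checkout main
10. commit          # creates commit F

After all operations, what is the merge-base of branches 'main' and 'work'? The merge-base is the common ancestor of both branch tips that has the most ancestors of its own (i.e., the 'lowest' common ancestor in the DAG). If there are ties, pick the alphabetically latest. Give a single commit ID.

Answer: C

Derivation:
After op 1 (commit): HEAD=main@B [main=B]
After op 2 (branch): HEAD=main@B [main=B topic=B]
After op 3 (merge): HEAD=main@C [main=C topic=B]
After op 4 (branch): HEAD=main@C [main=C topic=B work=C]
After op 5 (checkout): HEAD=work@C [main=C topic=B work=C]
After op 6 (commit): HEAD=work@D [main=C topic=B work=D]
After op 7 (merge): HEAD=work@E [main=C topic=B work=E]
After op 8 (branch): HEAD=work@E [exp=E main=C topic=B work=E]
After op 9 (checkout): HEAD=main@C [exp=E main=C topic=B work=E]
After op 10 (commit): HEAD=main@F [exp=E main=F topic=B work=E]
ancestors(main=F): ['A', 'B', 'C', 'F']
ancestors(work=E): ['A', 'B', 'C', 'D', 'E']
common: ['A', 'B', 'C']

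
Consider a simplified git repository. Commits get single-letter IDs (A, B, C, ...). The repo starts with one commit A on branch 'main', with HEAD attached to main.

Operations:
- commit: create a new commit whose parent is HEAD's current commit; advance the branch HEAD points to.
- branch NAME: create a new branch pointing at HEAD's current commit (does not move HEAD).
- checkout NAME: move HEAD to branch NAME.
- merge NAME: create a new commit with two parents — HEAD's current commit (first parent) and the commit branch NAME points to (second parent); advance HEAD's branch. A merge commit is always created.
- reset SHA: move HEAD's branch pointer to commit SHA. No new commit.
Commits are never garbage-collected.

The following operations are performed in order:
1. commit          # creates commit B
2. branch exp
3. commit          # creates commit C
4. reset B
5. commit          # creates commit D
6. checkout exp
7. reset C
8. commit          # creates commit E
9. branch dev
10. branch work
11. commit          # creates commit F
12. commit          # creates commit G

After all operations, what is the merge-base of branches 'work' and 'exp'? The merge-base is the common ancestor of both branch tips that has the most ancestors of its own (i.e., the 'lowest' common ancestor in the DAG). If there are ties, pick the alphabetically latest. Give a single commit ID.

Answer: E

Derivation:
After op 1 (commit): HEAD=main@B [main=B]
After op 2 (branch): HEAD=main@B [exp=B main=B]
After op 3 (commit): HEAD=main@C [exp=B main=C]
After op 4 (reset): HEAD=main@B [exp=B main=B]
After op 5 (commit): HEAD=main@D [exp=B main=D]
After op 6 (checkout): HEAD=exp@B [exp=B main=D]
After op 7 (reset): HEAD=exp@C [exp=C main=D]
After op 8 (commit): HEAD=exp@E [exp=E main=D]
After op 9 (branch): HEAD=exp@E [dev=E exp=E main=D]
After op 10 (branch): HEAD=exp@E [dev=E exp=E main=D work=E]
After op 11 (commit): HEAD=exp@F [dev=E exp=F main=D work=E]
After op 12 (commit): HEAD=exp@G [dev=E exp=G main=D work=E]
ancestors(work=E): ['A', 'B', 'C', 'E']
ancestors(exp=G): ['A', 'B', 'C', 'E', 'F', 'G']
common: ['A', 'B', 'C', 'E']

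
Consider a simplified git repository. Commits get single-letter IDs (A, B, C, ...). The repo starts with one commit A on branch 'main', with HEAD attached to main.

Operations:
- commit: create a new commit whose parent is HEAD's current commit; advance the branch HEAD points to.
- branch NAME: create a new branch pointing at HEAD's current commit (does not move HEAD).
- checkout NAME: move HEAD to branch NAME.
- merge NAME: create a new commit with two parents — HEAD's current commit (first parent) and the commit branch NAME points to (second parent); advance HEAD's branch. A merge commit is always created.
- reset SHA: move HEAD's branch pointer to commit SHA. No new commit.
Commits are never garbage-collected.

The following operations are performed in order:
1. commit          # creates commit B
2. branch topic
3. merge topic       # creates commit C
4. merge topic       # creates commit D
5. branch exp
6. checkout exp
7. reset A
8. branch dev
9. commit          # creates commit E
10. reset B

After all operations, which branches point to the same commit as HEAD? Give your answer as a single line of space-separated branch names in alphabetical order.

Answer: exp topic

Derivation:
After op 1 (commit): HEAD=main@B [main=B]
After op 2 (branch): HEAD=main@B [main=B topic=B]
After op 3 (merge): HEAD=main@C [main=C topic=B]
After op 4 (merge): HEAD=main@D [main=D topic=B]
After op 5 (branch): HEAD=main@D [exp=D main=D topic=B]
After op 6 (checkout): HEAD=exp@D [exp=D main=D topic=B]
After op 7 (reset): HEAD=exp@A [exp=A main=D topic=B]
After op 8 (branch): HEAD=exp@A [dev=A exp=A main=D topic=B]
After op 9 (commit): HEAD=exp@E [dev=A exp=E main=D topic=B]
After op 10 (reset): HEAD=exp@B [dev=A exp=B main=D topic=B]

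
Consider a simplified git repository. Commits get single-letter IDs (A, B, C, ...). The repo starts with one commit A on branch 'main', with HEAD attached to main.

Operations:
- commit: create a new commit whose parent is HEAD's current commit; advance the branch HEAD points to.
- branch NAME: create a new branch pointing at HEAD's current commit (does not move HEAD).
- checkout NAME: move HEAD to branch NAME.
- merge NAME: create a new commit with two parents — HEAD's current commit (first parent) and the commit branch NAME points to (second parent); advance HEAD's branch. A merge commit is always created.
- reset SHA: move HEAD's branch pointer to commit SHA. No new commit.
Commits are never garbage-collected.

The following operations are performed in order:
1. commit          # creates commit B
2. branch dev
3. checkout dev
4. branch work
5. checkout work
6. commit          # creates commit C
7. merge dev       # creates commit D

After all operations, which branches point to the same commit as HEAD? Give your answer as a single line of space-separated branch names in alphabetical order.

Answer: work

Derivation:
After op 1 (commit): HEAD=main@B [main=B]
After op 2 (branch): HEAD=main@B [dev=B main=B]
After op 3 (checkout): HEAD=dev@B [dev=B main=B]
After op 4 (branch): HEAD=dev@B [dev=B main=B work=B]
After op 5 (checkout): HEAD=work@B [dev=B main=B work=B]
After op 6 (commit): HEAD=work@C [dev=B main=B work=C]
After op 7 (merge): HEAD=work@D [dev=B main=B work=D]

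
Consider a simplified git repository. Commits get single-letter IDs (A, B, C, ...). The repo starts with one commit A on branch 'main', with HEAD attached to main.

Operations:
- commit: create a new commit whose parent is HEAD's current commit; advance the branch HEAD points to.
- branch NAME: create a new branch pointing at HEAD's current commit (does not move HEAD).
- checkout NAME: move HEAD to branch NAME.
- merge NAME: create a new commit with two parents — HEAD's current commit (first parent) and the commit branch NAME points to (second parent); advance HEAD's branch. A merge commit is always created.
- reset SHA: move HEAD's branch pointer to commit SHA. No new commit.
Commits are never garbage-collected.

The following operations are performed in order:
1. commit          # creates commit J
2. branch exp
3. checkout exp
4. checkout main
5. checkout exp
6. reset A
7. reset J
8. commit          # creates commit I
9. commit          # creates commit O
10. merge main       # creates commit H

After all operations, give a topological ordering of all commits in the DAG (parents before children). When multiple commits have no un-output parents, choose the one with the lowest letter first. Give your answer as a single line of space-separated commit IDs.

After op 1 (commit): HEAD=main@J [main=J]
After op 2 (branch): HEAD=main@J [exp=J main=J]
After op 3 (checkout): HEAD=exp@J [exp=J main=J]
After op 4 (checkout): HEAD=main@J [exp=J main=J]
After op 5 (checkout): HEAD=exp@J [exp=J main=J]
After op 6 (reset): HEAD=exp@A [exp=A main=J]
After op 7 (reset): HEAD=exp@J [exp=J main=J]
After op 8 (commit): HEAD=exp@I [exp=I main=J]
After op 9 (commit): HEAD=exp@O [exp=O main=J]
After op 10 (merge): HEAD=exp@H [exp=H main=J]
commit A: parents=[]
commit H: parents=['O', 'J']
commit I: parents=['J']
commit J: parents=['A']
commit O: parents=['I']

Answer: A J I O H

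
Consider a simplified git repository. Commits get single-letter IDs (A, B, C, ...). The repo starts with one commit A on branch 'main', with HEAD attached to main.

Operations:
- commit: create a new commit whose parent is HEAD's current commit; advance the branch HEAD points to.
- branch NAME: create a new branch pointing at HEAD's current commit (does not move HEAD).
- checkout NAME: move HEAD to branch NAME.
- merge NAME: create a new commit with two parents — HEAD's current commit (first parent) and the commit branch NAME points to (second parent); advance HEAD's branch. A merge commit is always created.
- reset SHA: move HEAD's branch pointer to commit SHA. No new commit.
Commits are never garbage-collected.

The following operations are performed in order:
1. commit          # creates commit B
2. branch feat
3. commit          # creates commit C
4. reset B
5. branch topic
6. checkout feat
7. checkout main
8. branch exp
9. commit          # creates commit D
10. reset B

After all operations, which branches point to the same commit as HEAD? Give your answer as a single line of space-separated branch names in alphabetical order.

Answer: exp feat main topic

Derivation:
After op 1 (commit): HEAD=main@B [main=B]
After op 2 (branch): HEAD=main@B [feat=B main=B]
After op 3 (commit): HEAD=main@C [feat=B main=C]
After op 4 (reset): HEAD=main@B [feat=B main=B]
After op 5 (branch): HEAD=main@B [feat=B main=B topic=B]
After op 6 (checkout): HEAD=feat@B [feat=B main=B topic=B]
After op 7 (checkout): HEAD=main@B [feat=B main=B topic=B]
After op 8 (branch): HEAD=main@B [exp=B feat=B main=B topic=B]
After op 9 (commit): HEAD=main@D [exp=B feat=B main=D topic=B]
After op 10 (reset): HEAD=main@B [exp=B feat=B main=B topic=B]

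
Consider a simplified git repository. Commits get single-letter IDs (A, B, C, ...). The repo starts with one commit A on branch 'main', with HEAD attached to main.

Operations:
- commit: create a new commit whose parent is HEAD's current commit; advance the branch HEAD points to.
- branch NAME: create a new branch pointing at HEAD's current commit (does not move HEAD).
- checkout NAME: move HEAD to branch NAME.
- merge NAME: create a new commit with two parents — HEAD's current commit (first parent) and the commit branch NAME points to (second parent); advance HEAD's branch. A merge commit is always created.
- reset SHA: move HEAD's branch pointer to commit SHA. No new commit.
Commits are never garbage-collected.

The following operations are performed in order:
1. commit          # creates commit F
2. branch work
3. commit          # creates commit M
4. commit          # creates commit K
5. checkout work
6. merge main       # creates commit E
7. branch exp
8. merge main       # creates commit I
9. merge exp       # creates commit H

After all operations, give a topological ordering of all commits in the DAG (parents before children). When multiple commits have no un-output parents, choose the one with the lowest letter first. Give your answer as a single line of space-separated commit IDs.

Answer: A F M K E I H

Derivation:
After op 1 (commit): HEAD=main@F [main=F]
After op 2 (branch): HEAD=main@F [main=F work=F]
After op 3 (commit): HEAD=main@M [main=M work=F]
After op 4 (commit): HEAD=main@K [main=K work=F]
After op 5 (checkout): HEAD=work@F [main=K work=F]
After op 6 (merge): HEAD=work@E [main=K work=E]
After op 7 (branch): HEAD=work@E [exp=E main=K work=E]
After op 8 (merge): HEAD=work@I [exp=E main=K work=I]
After op 9 (merge): HEAD=work@H [exp=E main=K work=H]
commit A: parents=[]
commit E: parents=['F', 'K']
commit F: parents=['A']
commit H: parents=['I', 'E']
commit I: parents=['E', 'K']
commit K: parents=['M']
commit M: parents=['F']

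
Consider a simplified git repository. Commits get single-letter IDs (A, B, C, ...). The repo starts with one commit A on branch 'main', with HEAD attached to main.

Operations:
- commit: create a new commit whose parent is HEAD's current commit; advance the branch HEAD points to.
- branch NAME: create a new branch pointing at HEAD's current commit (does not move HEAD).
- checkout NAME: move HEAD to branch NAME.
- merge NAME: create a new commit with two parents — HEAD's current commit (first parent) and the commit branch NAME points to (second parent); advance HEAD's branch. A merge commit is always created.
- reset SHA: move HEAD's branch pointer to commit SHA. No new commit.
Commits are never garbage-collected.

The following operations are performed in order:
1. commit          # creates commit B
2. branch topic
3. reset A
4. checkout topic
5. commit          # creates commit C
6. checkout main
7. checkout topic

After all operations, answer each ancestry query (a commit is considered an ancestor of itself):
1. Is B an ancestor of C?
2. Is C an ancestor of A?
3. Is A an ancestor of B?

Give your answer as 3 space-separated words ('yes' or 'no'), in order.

Answer: yes no yes

Derivation:
After op 1 (commit): HEAD=main@B [main=B]
After op 2 (branch): HEAD=main@B [main=B topic=B]
After op 3 (reset): HEAD=main@A [main=A topic=B]
After op 4 (checkout): HEAD=topic@B [main=A topic=B]
After op 5 (commit): HEAD=topic@C [main=A topic=C]
After op 6 (checkout): HEAD=main@A [main=A topic=C]
After op 7 (checkout): HEAD=topic@C [main=A topic=C]
ancestors(C) = {A,B,C}; B in? yes
ancestors(A) = {A}; C in? no
ancestors(B) = {A,B}; A in? yes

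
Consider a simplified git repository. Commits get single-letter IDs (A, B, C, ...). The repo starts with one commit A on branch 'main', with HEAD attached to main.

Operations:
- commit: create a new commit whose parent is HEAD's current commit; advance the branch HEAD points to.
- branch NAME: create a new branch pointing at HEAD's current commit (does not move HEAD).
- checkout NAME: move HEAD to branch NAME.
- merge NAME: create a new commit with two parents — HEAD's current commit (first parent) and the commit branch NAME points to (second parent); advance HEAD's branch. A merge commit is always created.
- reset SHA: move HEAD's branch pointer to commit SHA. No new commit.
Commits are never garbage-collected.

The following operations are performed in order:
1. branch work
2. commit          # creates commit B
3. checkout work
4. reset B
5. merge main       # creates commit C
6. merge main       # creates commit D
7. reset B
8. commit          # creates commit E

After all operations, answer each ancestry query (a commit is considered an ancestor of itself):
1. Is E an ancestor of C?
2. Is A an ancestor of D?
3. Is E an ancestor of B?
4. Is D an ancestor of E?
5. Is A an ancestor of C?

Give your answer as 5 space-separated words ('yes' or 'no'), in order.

After op 1 (branch): HEAD=main@A [main=A work=A]
After op 2 (commit): HEAD=main@B [main=B work=A]
After op 3 (checkout): HEAD=work@A [main=B work=A]
After op 4 (reset): HEAD=work@B [main=B work=B]
After op 5 (merge): HEAD=work@C [main=B work=C]
After op 6 (merge): HEAD=work@D [main=B work=D]
After op 7 (reset): HEAD=work@B [main=B work=B]
After op 8 (commit): HEAD=work@E [main=B work=E]
ancestors(C) = {A,B,C}; E in? no
ancestors(D) = {A,B,C,D}; A in? yes
ancestors(B) = {A,B}; E in? no
ancestors(E) = {A,B,E}; D in? no
ancestors(C) = {A,B,C}; A in? yes

Answer: no yes no no yes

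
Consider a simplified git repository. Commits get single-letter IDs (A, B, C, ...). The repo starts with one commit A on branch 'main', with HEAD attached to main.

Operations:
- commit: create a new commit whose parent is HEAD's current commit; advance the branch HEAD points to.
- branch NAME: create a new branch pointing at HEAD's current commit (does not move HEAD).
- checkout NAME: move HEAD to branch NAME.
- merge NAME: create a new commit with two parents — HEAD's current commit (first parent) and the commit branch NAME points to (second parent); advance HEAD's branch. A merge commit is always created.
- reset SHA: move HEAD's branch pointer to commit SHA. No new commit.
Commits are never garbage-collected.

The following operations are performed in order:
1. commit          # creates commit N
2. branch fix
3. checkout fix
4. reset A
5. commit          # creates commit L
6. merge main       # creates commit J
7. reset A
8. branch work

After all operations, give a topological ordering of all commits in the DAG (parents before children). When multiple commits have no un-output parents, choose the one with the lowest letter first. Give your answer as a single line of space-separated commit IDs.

After op 1 (commit): HEAD=main@N [main=N]
After op 2 (branch): HEAD=main@N [fix=N main=N]
After op 3 (checkout): HEAD=fix@N [fix=N main=N]
After op 4 (reset): HEAD=fix@A [fix=A main=N]
After op 5 (commit): HEAD=fix@L [fix=L main=N]
After op 6 (merge): HEAD=fix@J [fix=J main=N]
After op 7 (reset): HEAD=fix@A [fix=A main=N]
After op 8 (branch): HEAD=fix@A [fix=A main=N work=A]
commit A: parents=[]
commit J: parents=['L', 'N']
commit L: parents=['A']
commit N: parents=['A']

Answer: A L N J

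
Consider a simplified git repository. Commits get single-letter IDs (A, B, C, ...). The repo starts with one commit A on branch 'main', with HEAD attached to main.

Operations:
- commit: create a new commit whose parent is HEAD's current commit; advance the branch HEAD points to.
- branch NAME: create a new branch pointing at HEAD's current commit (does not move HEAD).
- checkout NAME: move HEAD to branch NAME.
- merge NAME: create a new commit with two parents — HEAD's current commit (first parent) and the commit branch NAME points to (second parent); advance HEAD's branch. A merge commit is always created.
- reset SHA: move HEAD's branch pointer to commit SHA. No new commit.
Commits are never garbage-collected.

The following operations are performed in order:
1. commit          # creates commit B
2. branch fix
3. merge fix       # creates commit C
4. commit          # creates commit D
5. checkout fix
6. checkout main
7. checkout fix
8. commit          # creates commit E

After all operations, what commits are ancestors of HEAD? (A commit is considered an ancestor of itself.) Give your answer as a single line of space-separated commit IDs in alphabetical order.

Answer: A B E

Derivation:
After op 1 (commit): HEAD=main@B [main=B]
After op 2 (branch): HEAD=main@B [fix=B main=B]
After op 3 (merge): HEAD=main@C [fix=B main=C]
After op 4 (commit): HEAD=main@D [fix=B main=D]
After op 5 (checkout): HEAD=fix@B [fix=B main=D]
After op 6 (checkout): HEAD=main@D [fix=B main=D]
After op 7 (checkout): HEAD=fix@B [fix=B main=D]
After op 8 (commit): HEAD=fix@E [fix=E main=D]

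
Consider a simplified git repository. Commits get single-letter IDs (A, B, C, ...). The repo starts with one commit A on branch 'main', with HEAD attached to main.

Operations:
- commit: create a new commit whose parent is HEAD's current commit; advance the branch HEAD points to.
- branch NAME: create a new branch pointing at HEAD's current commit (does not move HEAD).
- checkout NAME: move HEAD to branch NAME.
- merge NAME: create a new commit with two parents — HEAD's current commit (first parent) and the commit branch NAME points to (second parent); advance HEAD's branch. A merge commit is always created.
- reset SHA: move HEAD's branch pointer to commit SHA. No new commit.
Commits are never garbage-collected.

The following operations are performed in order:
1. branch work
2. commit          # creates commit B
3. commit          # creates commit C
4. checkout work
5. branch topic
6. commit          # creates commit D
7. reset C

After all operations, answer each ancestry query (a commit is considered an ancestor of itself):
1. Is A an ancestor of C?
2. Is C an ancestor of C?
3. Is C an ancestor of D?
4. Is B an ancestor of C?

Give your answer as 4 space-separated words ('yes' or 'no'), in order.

Answer: yes yes no yes

Derivation:
After op 1 (branch): HEAD=main@A [main=A work=A]
After op 2 (commit): HEAD=main@B [main=B work=A]
After op 3 (commit): HEAD=main@C [main=C work=A]
After op 4 (checkout): HEAD=work@A [main=C work=A]
After op 5 (branch): HEAD=work@A [main=C topic=A work=A]
After op 6 (commit): HEAD=work@D [main=C topic=A work=D]
After op 7 (reset): HEAD=work@C [main=C topic=A work=C]
ancestors(C) = {A,B,C}; A in? yes
ancestors(C) = {A,B,C}; C in? yes
ancestors(D) = {A,D}; C in? no
ancestors(C) = {A,B,C}; B in? yes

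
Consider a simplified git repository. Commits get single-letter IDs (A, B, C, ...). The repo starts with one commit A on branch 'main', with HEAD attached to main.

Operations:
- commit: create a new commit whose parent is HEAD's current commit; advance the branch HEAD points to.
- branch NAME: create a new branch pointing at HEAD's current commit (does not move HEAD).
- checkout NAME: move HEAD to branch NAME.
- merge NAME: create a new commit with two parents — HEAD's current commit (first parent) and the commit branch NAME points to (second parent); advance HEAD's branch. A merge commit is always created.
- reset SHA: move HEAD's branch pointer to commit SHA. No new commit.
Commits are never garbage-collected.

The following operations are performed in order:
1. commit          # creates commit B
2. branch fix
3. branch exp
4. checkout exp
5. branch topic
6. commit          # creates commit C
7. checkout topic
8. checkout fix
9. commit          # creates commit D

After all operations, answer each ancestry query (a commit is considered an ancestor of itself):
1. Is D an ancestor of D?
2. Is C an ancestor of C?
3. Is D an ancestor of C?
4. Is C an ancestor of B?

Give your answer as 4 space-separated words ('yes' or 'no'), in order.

Answer: yes yes no no

Derivation:
After op 1 (commit): HEAD=main@B [main=B]
After op 2 (branch): HEAD=main@B [fix=B main=B]
After op 3 (branch): HEAD=main@B [exp=B fix=B main=B]
After op 4 (checkout): HEAD=exp@B [exp=B fix=B main=B]
After op 5 (branch): HEAD=exp@B [exp=B fix=B main=B topic=B]
After op 6 (commit): HEAD=exp@C [exp=C fix=B main=B topic=B]
After op 7 (checkout): HEAD=topic@B [exp=C fix=B main=B topic=B]
After op 8 (checkout): HEAD=fix@B [exp=C fix=B main=B topic=B]
After op 9 (commit): HEAD=fix@D [exp=C fix=D main=B topic=B]
ancestors(D) = {A,B,D}; D in? yes
ancestors(C) = {A,B,C}; C in? yes
ancestors(C) = {A,B,C}; D in? no
ancestors(B) = {A,B}; C in? no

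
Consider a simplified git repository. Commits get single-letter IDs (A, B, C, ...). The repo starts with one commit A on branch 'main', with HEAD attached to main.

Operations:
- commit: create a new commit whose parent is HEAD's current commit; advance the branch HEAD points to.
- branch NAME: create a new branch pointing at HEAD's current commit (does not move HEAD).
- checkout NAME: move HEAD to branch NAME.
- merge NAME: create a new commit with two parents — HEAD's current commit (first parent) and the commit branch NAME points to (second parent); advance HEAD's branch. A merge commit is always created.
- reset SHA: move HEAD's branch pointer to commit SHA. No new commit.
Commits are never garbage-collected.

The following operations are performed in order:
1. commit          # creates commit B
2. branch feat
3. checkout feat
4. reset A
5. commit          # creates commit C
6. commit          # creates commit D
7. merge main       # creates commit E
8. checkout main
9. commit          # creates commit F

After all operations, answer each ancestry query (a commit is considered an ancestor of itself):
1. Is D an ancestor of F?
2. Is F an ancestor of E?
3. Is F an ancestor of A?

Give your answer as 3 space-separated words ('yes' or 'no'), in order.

After op 1 (commit): HEAD=main@B [main=B]
After op 2 (branch): HEAD=main@B [feat=B main=B]
After op 3 (checkout): HEAD=feat@B [feat=B main=B]
After op 4 (reset): HEAD=feat@A [feat=A main=B]
After op 5 (commit): HEAD=feat@C [feat=C main=B]
After op 6 (commit): HEAD=feat@D [feat=D main=B]
After op 7 (merge): HEAD=feat@E [feat=E main=B]
After op 8 (checkout): HEAD=main@B [feat=E main=B]
After op 9 (commit): HEAD=main@F [feat=E main=F]
ancestors(F) = {A,B,F}; D in? no
ancestors(E) = {A,B,C,D,E}; F in? no
ancestors(A) = {A}; F in? no

Answer: no no no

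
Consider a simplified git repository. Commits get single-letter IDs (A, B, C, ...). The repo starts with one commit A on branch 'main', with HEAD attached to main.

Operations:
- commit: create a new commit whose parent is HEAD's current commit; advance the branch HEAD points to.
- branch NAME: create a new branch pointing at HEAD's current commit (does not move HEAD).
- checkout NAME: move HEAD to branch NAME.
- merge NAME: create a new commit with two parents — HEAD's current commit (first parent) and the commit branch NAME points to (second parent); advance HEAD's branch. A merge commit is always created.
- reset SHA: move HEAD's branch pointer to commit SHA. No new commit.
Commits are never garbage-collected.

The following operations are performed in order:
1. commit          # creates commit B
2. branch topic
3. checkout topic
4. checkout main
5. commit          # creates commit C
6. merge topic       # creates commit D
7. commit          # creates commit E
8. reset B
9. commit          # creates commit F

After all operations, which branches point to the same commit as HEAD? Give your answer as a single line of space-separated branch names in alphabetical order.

After op 1 (commit): HEAD=main@B [main=B]
After op 2 (branch): HEAD=main@B [main=B topic=B]
After op 3 (checkout): HEAD=topic@B [main=B topic=B]
After op 4 (checkout): HEAD=main@B [main=B topic=B]
After op 5 (commit): HEAD=main@C [main=C topic=B]
After op 6 (merge): HEAD=main@D [main=D topic=B]
After op 7 (commit): HEAD=main@E [main=E topic=B]
After op 8 (reset): HEAD=main@B [main=B topic=B]
After op 9 (commit): HEAD=main@F [main=F topic=B]

Answer: main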